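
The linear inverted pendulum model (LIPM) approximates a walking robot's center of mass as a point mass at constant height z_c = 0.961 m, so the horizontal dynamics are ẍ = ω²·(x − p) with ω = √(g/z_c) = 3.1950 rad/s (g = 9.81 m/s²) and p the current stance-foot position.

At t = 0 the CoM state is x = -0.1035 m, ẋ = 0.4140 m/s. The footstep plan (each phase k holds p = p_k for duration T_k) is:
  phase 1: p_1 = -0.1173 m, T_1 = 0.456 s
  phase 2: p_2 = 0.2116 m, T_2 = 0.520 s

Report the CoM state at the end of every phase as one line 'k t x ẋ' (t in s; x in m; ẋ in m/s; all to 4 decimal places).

phase 1: p=-0.1173, T=0.456, ωT=1.456920, cosh=2.262835, sinh=2.029882; start (x,ẋ)=(-0.103500, 0.414000) → end (x,ẋ)=(0.176954, 1.026313)
phase 2: p=0.2116, T=0.520, ωT=1.661400, cosh=2.728276, sinh=2.538403; start (x,ẋ)=(0.176954, 1.026313) → end (x,ẋ)=(0.932475, 2.519081)

1 0.4560 0.1770 1.0263
2 0.9760 0.9325 2.5191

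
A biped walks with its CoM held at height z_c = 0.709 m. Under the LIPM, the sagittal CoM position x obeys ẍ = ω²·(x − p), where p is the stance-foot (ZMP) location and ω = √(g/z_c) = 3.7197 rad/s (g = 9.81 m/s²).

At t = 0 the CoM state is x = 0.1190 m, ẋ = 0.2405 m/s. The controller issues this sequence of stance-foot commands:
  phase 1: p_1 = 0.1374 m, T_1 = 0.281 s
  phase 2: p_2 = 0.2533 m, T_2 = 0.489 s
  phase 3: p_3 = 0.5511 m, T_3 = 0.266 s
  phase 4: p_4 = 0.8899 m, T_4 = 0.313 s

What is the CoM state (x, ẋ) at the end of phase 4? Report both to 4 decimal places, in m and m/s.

phase 1: p=0.1374, T=0.281, ωT=1.045236, cosh=1.597839, sinh=1.246230; start (x,ẋ)=(0.119000, 0.240500) → end (x,ẋ)=(0.188576, 0.298985)
phase 2: p=0.2533, T=0.489, ωT=1.818933, cosh=3.163739, sinh=3.001540; start (x,ẋ)=(0.188576, 0.298985) → end (x,ẋ)=(0.289790, 0.223275)
phase 3: p=0.5511, T=0.266, ωT=0.989440, cosh=1.530757, sinh=1.158972; start (x,ẋ)=(0.289790, 0.223275) → end (x,ẋ)=(0.220665, -0.784737)
phase 4: p=0.8899, T=0.313, ωT=1.164266, cosh=1.757861, sinh=1.445710; start (x,ẋ)=(0.220665, -0.784737) → end (x,ẋ)=(-0.591521, -4.978342)

x = -0.5915, ẋ = -4.9783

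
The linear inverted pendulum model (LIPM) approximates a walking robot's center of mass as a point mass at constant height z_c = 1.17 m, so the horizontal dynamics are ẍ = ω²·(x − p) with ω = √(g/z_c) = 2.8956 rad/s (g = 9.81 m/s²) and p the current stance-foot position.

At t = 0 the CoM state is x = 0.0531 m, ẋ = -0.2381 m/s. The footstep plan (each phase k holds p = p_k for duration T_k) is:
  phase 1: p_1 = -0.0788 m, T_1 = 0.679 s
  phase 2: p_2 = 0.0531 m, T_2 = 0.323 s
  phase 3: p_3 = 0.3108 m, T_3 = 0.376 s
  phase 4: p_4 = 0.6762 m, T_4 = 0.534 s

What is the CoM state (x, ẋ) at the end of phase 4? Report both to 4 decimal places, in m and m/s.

phase 1: p=-0.0788, T=0.679, ωT=1.966112, cosh=3.641427, sinh=3.501427; start (x,ẋ)=(0.053100, -0.238100) → end (x,ẋ)=(0.113588, 0.470275)
phase 2: p=0.0531, T=0.323, ωT=0.935279, cosh=1.470200, sinh=1.077724; start (x,ẋ)=(0.113588, 0.470275) → end (x,ẋ)=(0.317063, 0.880161)
phase 3: p=0.3108, T=0.376, ωT=1.088746, cosh=1.653592, sinh=1.316953; start (x,ẋ)=(0.317063, 0.880161) → end (x,ẋ)=(0.721464, 1.479310)
phase 4: p=0.6762, T=0.534, ωT=1.546250, cosh=2.453441, sinh=2.240396; start (x,ẋ)=(0.721464, 1.479310) → end (x,ẋ)=(1.931831, 3.923043)

x = 1.9318, ẋ = 3.9230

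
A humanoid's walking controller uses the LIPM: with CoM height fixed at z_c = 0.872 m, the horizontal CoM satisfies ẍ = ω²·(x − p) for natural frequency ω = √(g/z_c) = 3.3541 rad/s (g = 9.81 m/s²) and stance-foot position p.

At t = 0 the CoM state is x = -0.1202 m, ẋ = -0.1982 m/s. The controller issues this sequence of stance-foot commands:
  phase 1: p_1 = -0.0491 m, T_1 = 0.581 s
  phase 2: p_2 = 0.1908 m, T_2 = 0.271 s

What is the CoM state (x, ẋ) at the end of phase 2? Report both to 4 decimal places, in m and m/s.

x = -1.2896, ẋ = -4.6389

phase 1: p=-0.0491, T=0.581, ωT=1.948732, cosh=3.581118, sinh=3.438663; start (x,ẋ)=(-0.120200, -0.198200) → end (x,ẋ)=(-0.506915, -1.529818)
phase 2: p=0.1908, T=0.271, ωT=0.908961, cosh=1.442343, sinh=1.039400; start (x,ẋ)=(-0.506915, -1.529818) → end (x,ẋ)=(-1.289618, -4.638931)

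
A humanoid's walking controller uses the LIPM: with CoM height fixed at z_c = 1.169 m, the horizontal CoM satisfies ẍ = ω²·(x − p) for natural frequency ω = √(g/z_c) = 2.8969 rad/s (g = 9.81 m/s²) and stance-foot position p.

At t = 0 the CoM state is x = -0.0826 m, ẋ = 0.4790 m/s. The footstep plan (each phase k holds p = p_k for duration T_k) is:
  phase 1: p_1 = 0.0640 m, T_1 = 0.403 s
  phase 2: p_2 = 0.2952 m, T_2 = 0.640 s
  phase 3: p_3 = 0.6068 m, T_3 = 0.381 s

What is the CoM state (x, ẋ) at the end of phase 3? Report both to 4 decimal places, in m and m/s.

x = -1.5689, ẋ = -5.9540

phase 1: p=0.0640, T=0.403, ωT=1.167451, cosh=1.762474, sinh=1.451315; start (x,ẋ)=(-0.082600, 0.479000) → end (x,ẋ)=(0.045595, 0.227873)
phase 2: p=0.2952, T=0.640, ωT=1.854016, cosh=3.271009, sinh=3.114402; start (x,ẋ)=(0.045595, 0.227873) → end (x,ẋ)=(-0.276279, -1.506591)
phase 3: p=0.6068, T=0.381, ωT=1.103719, cosh=1.673497, sinh=1.341862; start (x,ẋ)=(-0.276279, -1.506591) → end (x,ẋ)=(-1.568892, -5.954014)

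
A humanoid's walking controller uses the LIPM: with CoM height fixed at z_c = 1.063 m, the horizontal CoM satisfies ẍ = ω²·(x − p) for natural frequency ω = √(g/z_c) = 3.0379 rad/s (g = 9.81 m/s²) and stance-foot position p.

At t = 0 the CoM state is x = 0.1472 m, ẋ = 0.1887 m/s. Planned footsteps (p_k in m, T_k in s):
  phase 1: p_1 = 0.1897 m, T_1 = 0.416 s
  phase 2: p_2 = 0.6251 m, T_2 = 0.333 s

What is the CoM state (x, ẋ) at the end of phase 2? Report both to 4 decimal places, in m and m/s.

phase 1: p=0.1897, T=0.416, ωT=1.263766, cosh=1.910656, sinh=1.628068; start (x,ẋ)=(0.147200, 0.188700) → end (x,ẋ)=(0.209625, 0.150340)
phase 2: p=0.6251, T=0.333, ωT=1.011621, cosh=1.556842, sinh=1.193213; start (x,ẋ)=(0.209625, 0.150340) → end (x,ẋ)=(0.037321, -1.271984)

x = 0.0373, ẋ = -1.2720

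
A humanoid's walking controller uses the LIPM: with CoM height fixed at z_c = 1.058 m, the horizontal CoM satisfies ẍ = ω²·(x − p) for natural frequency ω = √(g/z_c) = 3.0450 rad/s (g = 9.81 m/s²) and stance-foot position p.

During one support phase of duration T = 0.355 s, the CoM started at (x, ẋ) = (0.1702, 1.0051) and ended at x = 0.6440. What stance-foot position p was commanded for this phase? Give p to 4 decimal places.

ωT = 3.0450·0.355 = 1.080975; cosh(ωT) = 1.643408, sinh(ωT) = 1.304144
x(T) = p + (x₀−p)·cosh(ωT) + (ẋ₀/ω)·sinh(ωT) ⇒ p·(1 − cosh) = x(T) − x₀·cosh − (ẋ₀/ω)·sinh
numerator   = 0.6440 − (0.1702)·1.643408 − (1.0051/3.0450)·1.304144 = -0.066183
denominator = 1 − 1.643408 = -0.643408
p = -0.066183 / -0.643408 = 0.1029

p = 0.1029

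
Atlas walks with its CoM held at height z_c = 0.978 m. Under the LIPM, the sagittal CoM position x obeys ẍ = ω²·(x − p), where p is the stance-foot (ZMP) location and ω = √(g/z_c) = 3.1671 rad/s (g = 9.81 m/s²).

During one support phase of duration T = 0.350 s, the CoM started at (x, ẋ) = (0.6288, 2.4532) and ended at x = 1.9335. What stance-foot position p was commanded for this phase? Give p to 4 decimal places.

p = 0.2477

ωT = 3.1671·0.350 = 1.108485; cosh(ωT) = 1.679912, sinh(ωT) = 1.349853
x(T) = p + (x₀−p)·cosh(ωT) + (ẋ₀/ω)·sinh(ωT) ⇒ p·(1 − cosh) = x(T) − x₀·cosh − (ẋ₀/ω)·sinh
numerator   = 1.9335 − (0.6288)·1.679912 − (2.4532/3.1671)·1.349853 = -0.168410
denominator = 1 − 1.679912 = -0.679912
p = -0.168410 / -0.679912 = 0.2477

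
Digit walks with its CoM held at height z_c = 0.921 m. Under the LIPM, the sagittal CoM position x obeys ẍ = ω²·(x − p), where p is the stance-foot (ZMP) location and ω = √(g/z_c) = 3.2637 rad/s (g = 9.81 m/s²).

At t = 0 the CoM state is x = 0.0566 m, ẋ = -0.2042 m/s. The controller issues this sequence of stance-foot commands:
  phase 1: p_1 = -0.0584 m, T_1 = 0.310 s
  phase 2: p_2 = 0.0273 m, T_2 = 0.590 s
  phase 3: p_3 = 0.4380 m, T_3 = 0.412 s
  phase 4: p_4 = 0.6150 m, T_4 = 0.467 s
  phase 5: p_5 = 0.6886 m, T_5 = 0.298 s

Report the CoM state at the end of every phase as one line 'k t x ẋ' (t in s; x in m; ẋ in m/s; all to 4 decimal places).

phase 1: p=-0.0584, T=0.310, ωT=1.011747, cosh=1.556993, sinh=1.193409; start (x,ẋ)=(0.056600, -0.204200) → end (x,ẋ)=(0.045986, 0.129979)
phase 2: p=0.0273, T=0.590, ωT=1.925583, cosh=3.502469, sinh=3.356678; start (x,ẋ)=(0.045986, 0.129979) → end (x,ẋ)=(0.226429, 0.659957)
phase 3: p=0.4380, T=0.412, ωT=1.344644, cosh=2.048727, sinh=1.788095; start (x,ẋ)=(0.226429, 0.659957) → end (x,ẋ)=(0.366122, 0.117387)
phase 4: p=0.6150, T=0.467, ωT=1.524148, cosh=2.404518, sinh=2.186712; start (x,ẋ)=(0.366122, 0.117387) → end (x,ẋ)=(0.095220, -1.493924)
phase 5: p=0.6886, T=0.298, ωT=0.972583, cosh=1.511436, sinh=1.133330; start (x,ẋ)=(0.095220, -1.493924) → end (x,ẋ)=(-0.727026, -4.452795)

1 0.3100 0.0460 0.1300
2 0.9000 0.2264 0.6600
3 1.3120 0.3661 0.1174
4 1.7790 0.0952 -1.4939
5 2.0770 -0.7270 -4.4528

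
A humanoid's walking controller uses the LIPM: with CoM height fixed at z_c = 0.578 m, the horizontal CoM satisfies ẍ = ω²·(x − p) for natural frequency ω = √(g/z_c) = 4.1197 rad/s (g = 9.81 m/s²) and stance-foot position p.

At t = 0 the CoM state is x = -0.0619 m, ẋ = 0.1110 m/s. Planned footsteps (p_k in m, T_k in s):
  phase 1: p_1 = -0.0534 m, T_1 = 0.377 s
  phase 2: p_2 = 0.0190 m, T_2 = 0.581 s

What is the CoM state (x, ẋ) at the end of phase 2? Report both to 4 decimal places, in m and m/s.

phase 1: p=-0.0534, T=0.377, ωT=1.553127, cosh=2.468905, sinh=2.257320; start (x,ẋ)=(-0.061900, 0.111000) → end (x,ẋ)=(-0.013565, 0.195003)
phase 2: p=0.0190, T=0.581, ωT=2.393546, cosh=5.521782, sinh=5.430477; start (x,ẋ)=(-0.013565, 0.195003) → end (x,ẋ)=(0.096230, 0.348219)

x = 0.0962, ẋ = 0.3482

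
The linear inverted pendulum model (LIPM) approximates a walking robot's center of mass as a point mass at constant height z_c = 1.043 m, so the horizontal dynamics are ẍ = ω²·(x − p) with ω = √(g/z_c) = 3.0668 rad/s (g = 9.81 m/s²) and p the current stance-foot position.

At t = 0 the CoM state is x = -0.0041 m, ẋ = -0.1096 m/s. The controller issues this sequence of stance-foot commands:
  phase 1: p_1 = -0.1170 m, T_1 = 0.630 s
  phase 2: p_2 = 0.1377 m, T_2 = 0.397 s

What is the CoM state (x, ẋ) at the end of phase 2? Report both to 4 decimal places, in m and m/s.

x = 0.5729, ẋ = 1.5463

phase 1: p=-0.1170, T=0.630, ωT=1.932084, cosh=3.524364, sinh=3.379518; start (x,ẋ)=(-0.004100, -0.109600) → end (x,ẋ)=(0.160125, 0.783860)
phase 2: p=0.1377, T=0.397, ωT=1.217520, cosh=1.837380, sinh=1.541417; start (x,ẋ)=(0.160125, 0.783860) → end (x,ẋ)=(0.572882, 1.546256)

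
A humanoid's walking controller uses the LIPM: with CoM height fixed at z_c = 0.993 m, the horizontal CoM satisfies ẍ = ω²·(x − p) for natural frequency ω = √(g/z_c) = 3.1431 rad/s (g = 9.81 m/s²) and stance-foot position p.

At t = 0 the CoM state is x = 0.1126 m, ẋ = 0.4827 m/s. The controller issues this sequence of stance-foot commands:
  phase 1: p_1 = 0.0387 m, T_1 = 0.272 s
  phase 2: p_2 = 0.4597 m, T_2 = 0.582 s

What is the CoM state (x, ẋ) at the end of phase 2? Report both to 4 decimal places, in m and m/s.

phase 1: p=0.0387, T=0.272, ωT=0.854923, cosh=1.388255, sinh=0.962939; start (x,ẋ)=(0.112600, 0.482700) → end (x,ẋ)=(0.289175, 0.893777)
phase 2: p=0.4597, T=0.582, ωT=1.829284, cosh=3.194977, sinh=3.034449; start (x,ẋ)=(0.289175, 0.893777) → end (x,ẋ)=(0.777757, 1.229202)

x = 0.7778, ẋ = 1.2292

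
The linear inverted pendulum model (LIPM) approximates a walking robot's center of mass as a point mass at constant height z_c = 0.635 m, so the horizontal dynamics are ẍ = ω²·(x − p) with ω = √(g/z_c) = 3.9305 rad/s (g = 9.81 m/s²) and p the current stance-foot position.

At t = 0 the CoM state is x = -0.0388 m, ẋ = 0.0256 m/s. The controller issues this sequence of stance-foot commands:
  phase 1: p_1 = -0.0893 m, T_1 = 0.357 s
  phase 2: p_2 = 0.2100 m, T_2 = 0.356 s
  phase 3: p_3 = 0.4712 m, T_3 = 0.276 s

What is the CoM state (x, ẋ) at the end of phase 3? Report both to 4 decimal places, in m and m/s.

phase 1: p=-0.0893, T=0.357, ωT=1.403188, cosh=2.156981, sinh=1.911169; start (x,ẋ)=(-0.038800, 0.025600) → end (x,ẋ)=(0.032075, 0.434567)
phase 2: p=0.2100, T=0.356, ωT=1.399258, cosh=2.149486, sinh=1.902706; start (x,ẋ)=(0.032075, 0.434567) → end (x,ẋ)=(0.037922, -0.396529)
phase 3: p=0.4712, T=0.276, ωT=1.084818, cosh=1.648432, sinh=1.310469; start (x,ẋ)=(0.037922, -0.396529) → end (x,ẋ)=(-0.375236, -2.885379)

x = -0.3752, ẋ = -2.8854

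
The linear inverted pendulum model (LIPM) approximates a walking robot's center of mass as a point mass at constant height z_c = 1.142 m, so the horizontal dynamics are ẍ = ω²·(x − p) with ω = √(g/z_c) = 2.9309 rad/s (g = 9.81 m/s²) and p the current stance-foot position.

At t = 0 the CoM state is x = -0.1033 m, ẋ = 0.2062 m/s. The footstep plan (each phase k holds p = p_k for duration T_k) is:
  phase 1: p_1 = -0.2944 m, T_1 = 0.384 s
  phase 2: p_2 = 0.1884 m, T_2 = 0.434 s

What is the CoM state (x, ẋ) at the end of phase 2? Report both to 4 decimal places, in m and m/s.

x = 0.7023, ẋ = 1.8706

phase 1: p=-0.2944, T=0.384, ωT=1.125466, cosh=1.703076, sinh=1.378575; start (x,ẋ)=(-0.103300, 0.206200) → end (x,ẋ)=(0.128046, 1.123307)
phase 2: p=0.1884, T=0.434, ωT=1.272011, cosh=1.924143, sinh=1.643876; start (x,ẋ)=(0.128046, 1.123307) → end (x,ẋ)=(0.702308, 1.870616)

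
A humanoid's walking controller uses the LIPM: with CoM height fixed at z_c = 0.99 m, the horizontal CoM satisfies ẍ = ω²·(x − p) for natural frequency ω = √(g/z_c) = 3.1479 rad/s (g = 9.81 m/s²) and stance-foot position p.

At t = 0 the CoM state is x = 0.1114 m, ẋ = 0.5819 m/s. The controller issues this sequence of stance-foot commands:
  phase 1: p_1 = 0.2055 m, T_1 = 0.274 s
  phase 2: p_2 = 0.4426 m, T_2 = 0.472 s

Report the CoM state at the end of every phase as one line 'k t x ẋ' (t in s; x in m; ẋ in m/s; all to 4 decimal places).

1 0.2740 0.2541 0.5237
2 0.7460 0.3536 -0.0272

phase 1: p=0.2055, T=0.274, ωT=0.862525, cosh=1.395615, sinh=0.973520; start (x,ẋ)=(0.111400, 0.581900) → end (x,ẋ)=(0.254131, 0.523735)
phase 2: p=0.4426, T=0.472, ωT=1.485809, cosh=2.322428, sinh=2.096109; start (x,ẋ)=(0.254131, 0.523735) → end (x,ẋ)=(0.353636, -0.027246)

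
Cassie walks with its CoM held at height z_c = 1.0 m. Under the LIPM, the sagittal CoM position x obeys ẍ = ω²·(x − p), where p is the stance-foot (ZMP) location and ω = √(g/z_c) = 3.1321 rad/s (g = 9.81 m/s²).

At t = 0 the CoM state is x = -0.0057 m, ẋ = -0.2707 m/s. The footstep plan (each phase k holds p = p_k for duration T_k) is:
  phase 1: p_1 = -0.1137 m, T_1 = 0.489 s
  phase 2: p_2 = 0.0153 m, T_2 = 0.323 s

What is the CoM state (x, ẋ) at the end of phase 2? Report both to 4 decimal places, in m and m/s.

x = -0.0407, ẋ = -0.0763

phase 1: p=-0.1137, T=0.489, ωT=1.531597, cosh=2.420874, sinh=2.204684; start (x,ẋ)=(-0.005700, -0.270700) → end (x,ẋ)=(-0.042791, 0.090441)
phase 2: p=0.0153, T=0.323, ωT=1.011668, cosh=1.556899, sinh=1.193287; start (x,ẋ)=(-0.042791, 0.090441) → end (x,ẋ)=(-0.040685, -0.076309)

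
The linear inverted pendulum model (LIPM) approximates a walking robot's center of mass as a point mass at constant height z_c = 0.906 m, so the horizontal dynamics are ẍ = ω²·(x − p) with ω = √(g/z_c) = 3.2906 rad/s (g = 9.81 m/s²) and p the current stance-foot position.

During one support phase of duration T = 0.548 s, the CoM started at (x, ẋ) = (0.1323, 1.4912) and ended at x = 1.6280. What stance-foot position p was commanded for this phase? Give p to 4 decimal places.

p = 0.0578

ωT = 3.2906·0.548 = 1.803249; cosh(ωT) = 3.117048, sinh(ωT) = 2.952285
x(T) = p + (x₀−p)·cosh(ωT) + (ẋ₀/ω)·sinh(ωT) ⇒ p·(1 − cosh) = x(T) − x₀·cosh − (ẋ₀/ω)·sinh
numerator   = 1.6280 − (0.1323)·3.117048 − (1.4912/3.2906)·2.952285 = -0.122272
denominator = 1 − 3.117048 = -2.117048
p = -0.122272 / -2.117048 = 0.0578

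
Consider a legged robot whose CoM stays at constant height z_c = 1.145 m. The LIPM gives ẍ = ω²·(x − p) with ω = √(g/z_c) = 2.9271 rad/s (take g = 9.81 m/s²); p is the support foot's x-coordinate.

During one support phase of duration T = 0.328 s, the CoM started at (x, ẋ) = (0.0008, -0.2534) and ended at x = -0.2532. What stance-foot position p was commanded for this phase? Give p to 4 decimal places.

p = 0.3175

ωT = 2.9271·0.328 = 0.960089; cosh(ωT) = 1.497394, sinh(ωT) = 1.114535
x(T) = p + (x₀−p)·cosh(ωT) + (ẋ₀/ω)·sinh(ωT) ⇒ p·(1 − cosh) = x(T) − x₀·cosh − (ẋ₀/ω)·sinh
numerator   = -0.2532 − (0.0008)·1.497394 − (-0.2534/2.9271)·1.114535 = -0.157912
denominator = 1 − 1.497394 = -0.497394
p = -0.157912 / -0.497394 = 0.3175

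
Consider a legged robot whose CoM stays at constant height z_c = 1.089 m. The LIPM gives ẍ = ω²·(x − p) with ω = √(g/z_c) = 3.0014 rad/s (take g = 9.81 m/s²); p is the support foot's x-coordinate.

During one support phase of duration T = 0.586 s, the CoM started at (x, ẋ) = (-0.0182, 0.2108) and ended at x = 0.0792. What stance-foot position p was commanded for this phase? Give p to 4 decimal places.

ωT = 3.0014·0.586 = 1.758820; cosh(ωT) = 2.988917, sinh(ωT) = 2.816669
x(T) = p + (x₀−p)·cosh(ωT) + (ẋ₀/ω)·sinh(ωT) ⇒ p·(1 − cosh) = x(T) − x₀·cosh − (ẋ₀/ω)·sinh
numerator   = 0.0792 − (-0.0182)·2.988917 − (0.2108/3.0014)·2.816669 = -0.064227
denominator = 1 − 2.988917 = -1.988917
p = -0.064227 / -1.988917 = 0.0323

p = 0.0323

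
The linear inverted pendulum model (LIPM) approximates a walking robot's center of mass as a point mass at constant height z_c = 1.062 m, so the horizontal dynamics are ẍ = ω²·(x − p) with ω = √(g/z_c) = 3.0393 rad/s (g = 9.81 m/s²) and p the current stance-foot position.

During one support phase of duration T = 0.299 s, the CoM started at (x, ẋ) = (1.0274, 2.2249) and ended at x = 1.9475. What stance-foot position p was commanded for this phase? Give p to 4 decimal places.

ωT = 3.0393·0.299 = 0.908751; cosh(ωT) = 1.442124, sinh(ωT) = 1.039097
x(T) = p + (x₀−p)·cosh(ωT) + (ẋ₀/ω)·sinh(ωT) ⇒ p·(1 − cosh) = x(T) − x₀·cosh − (ẋ₀/ω)·sinh
numerator   = 1.9475 − (1.0274)·1.442124 − (2.2249/3.0393)·1.039097 = -0.294802
denominator = 1 − 1.442124 = -0.442124
p = -0.294802 / -0.442124 = 0.6668

p = 0.6668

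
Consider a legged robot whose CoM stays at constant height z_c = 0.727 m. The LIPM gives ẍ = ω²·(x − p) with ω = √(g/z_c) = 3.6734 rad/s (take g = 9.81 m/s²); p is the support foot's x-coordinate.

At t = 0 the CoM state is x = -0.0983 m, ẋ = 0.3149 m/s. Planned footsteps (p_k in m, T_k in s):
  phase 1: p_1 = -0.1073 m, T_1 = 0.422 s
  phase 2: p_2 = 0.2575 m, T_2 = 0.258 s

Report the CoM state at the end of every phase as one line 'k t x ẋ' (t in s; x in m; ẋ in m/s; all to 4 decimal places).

1 0.4220 0.1077 0.8498
2 0.6800 0.2889 0.6578

phase 1: p=-0.1073, T=0.422, ωT=1.550175, cosh=2.462252, sinh=2.250041; start (x,ẋ)=(-0.098300, 0.314900) → end (x,ẋ)=(0.107744, 0.849751)
phase 2: p=0.2575, T=0.258, ωT=0.947737, cosh=1.483741, sinh=1.096124; start (x,ẋ)=(0.107744, 0.849751) → end (x,ẋ)=(0.288862, 0.657817)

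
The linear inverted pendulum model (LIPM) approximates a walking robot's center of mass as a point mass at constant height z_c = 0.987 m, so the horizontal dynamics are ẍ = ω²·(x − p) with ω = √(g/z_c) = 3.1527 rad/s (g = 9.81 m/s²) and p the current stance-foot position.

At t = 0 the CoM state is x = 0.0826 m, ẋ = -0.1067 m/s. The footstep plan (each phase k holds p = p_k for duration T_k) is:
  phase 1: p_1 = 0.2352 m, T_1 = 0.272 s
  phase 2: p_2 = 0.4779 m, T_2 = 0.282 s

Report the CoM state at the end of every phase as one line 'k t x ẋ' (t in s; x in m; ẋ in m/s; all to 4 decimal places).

phase 1: p=0.2352, T=0.272, ωT=0.857534, cosh=1.390774, sinh=0.966567; start (x,ẋ)=(0.082600, -0.106700) → end (x,ẋ)=(-0.009745, -0.613413)
phase 2: p=0.4779, T=0.282, ωT=0.889061, cosh=1.421943, sinh=1.010902; start (x,ẋ)=(-0.009745, -0.613413) → end (x,ẋ)=(-0.412192, -2.426396)

1 0.2720 -0.0097 -0.6134
2 0.5540 -0.4122 -2.4264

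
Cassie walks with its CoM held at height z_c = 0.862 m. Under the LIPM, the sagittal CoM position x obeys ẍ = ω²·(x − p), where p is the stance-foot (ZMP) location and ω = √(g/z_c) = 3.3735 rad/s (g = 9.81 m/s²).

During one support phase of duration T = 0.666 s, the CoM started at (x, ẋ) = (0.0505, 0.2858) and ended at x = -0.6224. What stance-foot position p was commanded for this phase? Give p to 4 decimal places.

ωT = 3.3735·0.666 = 2.246751; cosh(ωT) = 4.781351, sinh(ωT) = 4.675609
x(T) = p + (x₀−p)·cosh(ωT) + (ẋ₀/ω)·sinh(ωT) ⇒ p·(1 − cosh) = x(T) − x₀·cosh − (ẋ₀/ω)·sinh
numerator   = -0.6224 − (0.0505)·4.781351 − (0.2858/3.3735)·4.675609 = -1.259972
denominator = 1 − 4.781351 = -3.781351
p = -1.259972 / -3.781351 = 0.3332

p = 0.3332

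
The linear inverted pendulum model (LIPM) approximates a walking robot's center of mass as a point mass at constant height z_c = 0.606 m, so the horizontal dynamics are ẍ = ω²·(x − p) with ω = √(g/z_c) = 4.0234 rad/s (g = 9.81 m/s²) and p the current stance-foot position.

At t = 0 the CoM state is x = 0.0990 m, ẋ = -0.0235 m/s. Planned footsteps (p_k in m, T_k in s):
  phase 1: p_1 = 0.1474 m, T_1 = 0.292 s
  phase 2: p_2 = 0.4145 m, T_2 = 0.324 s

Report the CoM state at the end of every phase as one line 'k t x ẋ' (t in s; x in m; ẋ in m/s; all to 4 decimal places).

phase 1: p=0.1474, T=0.292, ωT=1.174833, cosh=1.773236, sinh=1.464365; start (x,ẋ)=(0.099000, -0.023500) → end (x,ẋ)=(0.053022, -0.326831)
phase 2: p=0.4145, T=0.324, ωT=1.303582, cosh=1.977010, sinh=1.705452; start (x,ẋ)=(0.053022, -0.326831) → end (x,ẋ)=(-0.438683, -3.126505)

1 0.2920 0.0530 -0.3268
2 0.6160 -0.4387 -3.1265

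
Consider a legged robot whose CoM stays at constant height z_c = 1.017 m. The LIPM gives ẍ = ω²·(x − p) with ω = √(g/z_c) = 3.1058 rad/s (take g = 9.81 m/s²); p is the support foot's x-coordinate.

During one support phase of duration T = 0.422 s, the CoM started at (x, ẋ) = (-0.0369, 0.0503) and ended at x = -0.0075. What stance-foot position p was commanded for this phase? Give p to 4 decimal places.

p = -0.0385

ωT = 3.1058·0.422 = 1.310648; cosh(ωT) = 1.989110, sinh(ωT) = 1.719465
x(T) = p + (x₀−p)·cosh(ωT) + (ẋ₀/ω)·sinh(ωT) ⇒ p·(1 − cosh) = x(T) − x₀·cosh − (ẋ₀/ω)·sinh
numerator   = -0.0075 − (-0.0369)·1.989110 − (0.0503/3.1058)·1.719465 = 0.038051
denominator = 1 − 1.989110 = -0.989110
p = 0.038051 / -0.989110 = -0.0385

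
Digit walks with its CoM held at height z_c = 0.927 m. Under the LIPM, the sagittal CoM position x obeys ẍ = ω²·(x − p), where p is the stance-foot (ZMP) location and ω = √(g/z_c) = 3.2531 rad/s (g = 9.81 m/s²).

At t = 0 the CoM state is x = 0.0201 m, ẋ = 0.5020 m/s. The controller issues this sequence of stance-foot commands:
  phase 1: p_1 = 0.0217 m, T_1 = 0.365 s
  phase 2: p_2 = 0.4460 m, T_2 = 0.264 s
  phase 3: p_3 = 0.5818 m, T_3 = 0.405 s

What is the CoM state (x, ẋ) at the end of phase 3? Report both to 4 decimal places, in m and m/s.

phase 1: p=0.0217, T=0.365, ωT=1.187381, cosh=1.791752, sinh=1.486733; start (x,ẋ)=(0.020100, 0.502000) → end (x,ẋ)=(0.248257, 0.891721)
phase 2: p=0.4460, T=0.264, ωT=0.858818, cosh=1.392016, sinh=0.968354; start (x,ẋ)=(0.248257, 0.891721) → end (x,ẋ)=(0.436179, 0.618371)
phase 3: p=0.5818, T=0.405, ωT=1.317505, cosh=2.000949, sinh=1.733146; start (x,ẋ)=(0.436179, 0.618371) → end (x,ẋ)=(0.619868, 0.416302)

x = 0.6199, ẋ = 0.4163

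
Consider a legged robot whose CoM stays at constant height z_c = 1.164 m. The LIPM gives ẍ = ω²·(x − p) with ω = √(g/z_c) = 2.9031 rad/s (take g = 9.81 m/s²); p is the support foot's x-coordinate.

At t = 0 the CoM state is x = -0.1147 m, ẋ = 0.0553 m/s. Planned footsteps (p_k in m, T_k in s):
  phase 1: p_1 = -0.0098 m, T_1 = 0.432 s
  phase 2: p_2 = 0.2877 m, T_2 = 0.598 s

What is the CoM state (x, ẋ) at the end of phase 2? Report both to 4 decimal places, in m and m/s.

x = -1.4395, ẋ = -4.8441

phase 1: p=-0.0098, T=0.432, ωT=1.254139, cosh=1.895071, sinh=1.609749; start (x,ẋ)=(-0.114700, 0.055300) → end (x,ẋ)=(-0.177929, -0.385428)
phase 2: p=0.2877, T=0.598, ωT=1.736054, cosh=2.925560, sinh=2.749345; start (x,ẋ)=(-0.177929, -0.385428) → end (x,ẋ)=(-1.439541, -4.844072)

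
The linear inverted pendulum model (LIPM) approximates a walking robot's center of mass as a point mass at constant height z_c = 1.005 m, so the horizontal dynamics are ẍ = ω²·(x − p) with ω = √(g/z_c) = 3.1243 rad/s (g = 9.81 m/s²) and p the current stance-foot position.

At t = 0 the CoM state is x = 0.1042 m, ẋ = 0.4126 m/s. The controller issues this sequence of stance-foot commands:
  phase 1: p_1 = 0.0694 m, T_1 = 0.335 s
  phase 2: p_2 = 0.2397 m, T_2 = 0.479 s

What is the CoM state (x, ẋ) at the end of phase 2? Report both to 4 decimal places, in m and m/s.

x = 0.8978, ẋ = 2.1990

phase 1: p=0.0694, T=0.335, ωT=1.046641, cosh=1.599591, sinh=1.248476; start (x,ẋ)=(0.104200, 0.412600) → end (x,ẋ)=(0.289941, 0.795733)
phase 2: p=0.2397, T=0.479, ωT=1.496540, cosh=2.345056, sinh=2.121152; start (x,ẋ)=(0.289941, 0.795733) → end (x,ẋ)=(0.897758, 2.198993)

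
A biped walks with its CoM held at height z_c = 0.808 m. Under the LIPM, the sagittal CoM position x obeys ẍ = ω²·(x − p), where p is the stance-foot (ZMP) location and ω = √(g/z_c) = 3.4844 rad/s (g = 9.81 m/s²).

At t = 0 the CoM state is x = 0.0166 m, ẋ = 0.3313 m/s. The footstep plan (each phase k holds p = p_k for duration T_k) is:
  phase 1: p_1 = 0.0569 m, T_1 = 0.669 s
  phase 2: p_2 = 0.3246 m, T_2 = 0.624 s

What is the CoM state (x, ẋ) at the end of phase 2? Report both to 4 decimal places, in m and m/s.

x = 1.6101, ẋ = 4.5905

phase 1: p=0.0569, T=0.669, ωT=2.331064, cosh=5.193036, sinh=5.095843; start (x,ẋ)=(0.016600, 0.331300) → end (x,ẋ)=(0.332138, 1.004888)
phase 2: p=0.3246, T=0.624, ωT=2.174266, cosh=4.454707, sinh=4.341016; start (x,ẋ)=(0.332138, 1.004888) → end (x,ẋ)=(1.610113, 4.590502)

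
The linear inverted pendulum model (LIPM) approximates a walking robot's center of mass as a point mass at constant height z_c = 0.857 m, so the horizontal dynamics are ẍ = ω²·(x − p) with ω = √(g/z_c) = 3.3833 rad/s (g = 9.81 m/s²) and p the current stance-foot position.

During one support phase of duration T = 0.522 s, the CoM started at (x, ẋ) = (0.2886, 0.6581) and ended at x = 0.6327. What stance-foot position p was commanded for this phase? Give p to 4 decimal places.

ωT = 3.3833·0.522 = 1.766083; cosh(ωT) = 3.009451, sinh(ωT) = 2.838449
x(T) = p + (x₀−p)·cosh(ωT) + (ẋ₀/ω)·sinh(ωT) ⇒ p·(1 − cosh) = x(T) − x₀·cosh − (ẋ₀/ω)·sinh
numerator   = 0.6327 − (0.2886)·3.009451 − (0.6581/3.3833)·2.838449 = -0.787946
denominator = 1 − 3.009451 = -2.009451
p = -0.787946 / -2.009451 = 0.3921

p = 0.3921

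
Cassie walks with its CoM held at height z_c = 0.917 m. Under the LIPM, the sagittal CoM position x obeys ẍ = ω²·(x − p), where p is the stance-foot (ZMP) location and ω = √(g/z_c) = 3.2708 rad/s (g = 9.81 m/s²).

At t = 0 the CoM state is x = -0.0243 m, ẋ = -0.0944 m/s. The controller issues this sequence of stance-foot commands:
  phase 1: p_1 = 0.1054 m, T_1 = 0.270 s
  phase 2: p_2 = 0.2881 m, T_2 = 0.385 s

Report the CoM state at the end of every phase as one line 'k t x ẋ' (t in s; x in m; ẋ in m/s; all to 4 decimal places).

1 0.2700 -0.1072 -0.5589
2 0.6550 -0.7410 -3.1576

phase 1: p=0.1054, T=0.270, ωT=0.883116, cosh=1.415958, sinh=1.002466; start (x,ẋ)=(-0.024300, -0.094400) → end (x,ẋ)=(-0.107182, -0.558935)
phase 2: p=0.2881, T=0.385, ωT=1.259258, cosh=1.903336, sinh=1.619471; start (x,ẋ)=(-0.107182, -0.558935) → end (x,ẋ)=(-0.741001, -3.157638)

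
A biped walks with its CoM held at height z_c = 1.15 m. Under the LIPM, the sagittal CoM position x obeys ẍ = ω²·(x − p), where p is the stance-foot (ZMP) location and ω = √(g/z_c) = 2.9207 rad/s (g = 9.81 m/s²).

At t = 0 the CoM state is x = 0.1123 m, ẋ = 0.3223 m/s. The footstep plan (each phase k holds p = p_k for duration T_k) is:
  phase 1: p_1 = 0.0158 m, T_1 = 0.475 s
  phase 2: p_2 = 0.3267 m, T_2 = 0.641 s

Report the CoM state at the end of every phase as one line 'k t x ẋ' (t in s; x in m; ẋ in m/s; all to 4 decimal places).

phase 1: p=0.0158, T=0.475, ωT=1.387333, cosh=2.126948, sinh=1.877207; start (x,ẋ)=(0.112300, 0.322300) → end (x,ẋ)=(0.428201, 1.214601)
phase 2: p=0.3267, T=0.641, ωT=1.872169, cosh=3.328086, sinh=3.174297; start (x,ẋ)=(0.428201, 1.214601) → end (x,ẋ)=(1.984565, 4.983329)

1 0.4750 0.4282 1.2146
2 1.1160 1.9846 4.9833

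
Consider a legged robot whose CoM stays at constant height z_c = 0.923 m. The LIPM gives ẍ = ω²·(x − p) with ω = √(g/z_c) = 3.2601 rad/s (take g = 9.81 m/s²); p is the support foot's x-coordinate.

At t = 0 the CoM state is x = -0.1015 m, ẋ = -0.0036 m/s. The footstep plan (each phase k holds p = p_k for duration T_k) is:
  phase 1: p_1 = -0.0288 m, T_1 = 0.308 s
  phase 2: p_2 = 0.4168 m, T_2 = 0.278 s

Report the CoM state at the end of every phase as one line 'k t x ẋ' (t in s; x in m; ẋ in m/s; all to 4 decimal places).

phase 1: p=-0.0288, T=0.308, ωT=1.004111, cosh=1.547925, sinh=1.181554; start (x,ẋ)=(-0.101500, -0.003600) → end (x,ẋ)=(-0.142639, -0.285612)
phase 2: p=0.4168, T=0.278, ωT=0.906308, cosh=1.439590, sinh=1.035577; start (x,ẋ)=(-0.142639, -0.285612) → end (x,ẋ)=(-0.479288, -2.299877)

1 0.3080 -0.1426 -0.2856
2 0.5860 -0.4793 -2.2999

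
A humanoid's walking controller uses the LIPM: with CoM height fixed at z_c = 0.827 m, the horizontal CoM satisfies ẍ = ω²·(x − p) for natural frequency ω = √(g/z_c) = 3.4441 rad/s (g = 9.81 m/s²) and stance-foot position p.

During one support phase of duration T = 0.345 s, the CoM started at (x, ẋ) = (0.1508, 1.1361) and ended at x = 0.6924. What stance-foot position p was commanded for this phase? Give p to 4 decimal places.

ωT = 3.4441·0.345 = 1.188214; cosh(ωT) = 1.792991, sinh(ωT) = 1.488226
x(T) = p + (x₀−p)·cosh(ωT) + (ẋ₀/ω)·sinh(ωT) ⇒ p·(1 − cosh) = x(T) − x₀·cosh − (ẋ₀/ω)·sinh
numerator   = 0.6924 − (0.1508)·1.792991 − (1.1361/3.4441)·1.488226 = -0.068902
denominator = 1 − 1.792991 = -0.792991
p = -0.068902 / -0.792991 = 0.0869

p = 0.0869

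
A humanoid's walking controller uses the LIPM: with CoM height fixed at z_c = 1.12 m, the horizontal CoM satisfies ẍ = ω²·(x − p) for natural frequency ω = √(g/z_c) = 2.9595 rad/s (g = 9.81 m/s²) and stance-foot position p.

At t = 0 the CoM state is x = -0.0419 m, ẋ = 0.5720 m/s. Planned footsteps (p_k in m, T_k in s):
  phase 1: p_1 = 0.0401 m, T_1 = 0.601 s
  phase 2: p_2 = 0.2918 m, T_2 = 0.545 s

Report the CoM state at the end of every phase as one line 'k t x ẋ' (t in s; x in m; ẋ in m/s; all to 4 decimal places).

1 0.6010 0.3463 1.0439
2 1.1460 1.2838 3.1117

phase 1: p=0.0401, T=0.601, ωT=1.778659, cosh=3.045389, sinh=2.876524; start (x,ẋ)=(-0.041900, 0.572000) → end (x,ẋ)=(0.346341, 1.043890)
phase 2: p=0.2918, T=0.545, ωT=1.612928, cosh=2.608391, sinh=2.409088; start (x,ẋ)=(0.346341, 1.043890) → end (x,ẋ)=(1.283810, 3.111734)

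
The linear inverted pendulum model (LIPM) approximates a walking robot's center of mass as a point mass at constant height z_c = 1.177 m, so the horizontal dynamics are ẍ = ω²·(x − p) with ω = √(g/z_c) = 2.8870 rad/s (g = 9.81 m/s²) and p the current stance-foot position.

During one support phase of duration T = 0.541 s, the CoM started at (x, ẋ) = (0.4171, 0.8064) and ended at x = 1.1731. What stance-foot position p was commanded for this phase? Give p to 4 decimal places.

p = 0.3369

ωT = 2.8870·0.541 = 1.561867; cosh(ωT) = 2.488729, sinh(ωT) = 2.278985
x(T) = p + (x₀−p)·cosh(ωT) + (ẋ₀/ω)·sinh(ωT) ⇒ p·(1 − cosh) = x(T) − x₀·cosh − (ẋ₀/ω)·sinh
numerator   = 1.1731 − (0.4171)·2.488729 − (0.8064/2.8870)·2.278985 = -0.501518
denominator = 1 − 2.488729 = -1.488729
p = -0.501518 / -1.488729 = 0.3369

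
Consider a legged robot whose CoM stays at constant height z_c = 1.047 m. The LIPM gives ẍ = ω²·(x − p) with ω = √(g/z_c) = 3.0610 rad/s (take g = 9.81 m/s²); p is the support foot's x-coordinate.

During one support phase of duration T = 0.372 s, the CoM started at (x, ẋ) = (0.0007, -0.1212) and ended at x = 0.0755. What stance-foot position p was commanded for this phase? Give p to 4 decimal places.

ωT = 3.0610·0.372 = 1.138692; cosh(ωT) = 1.721459, sinh(ωT) = 1.401222
x(T) = p + (x₀−p)·cosh(ωT) + (ẋ₀/ω)·sinh(ωT) ⇒ p·(1 − cosh) = x(T) − x₀·cosh − (ẋ₀/ω)·sinh
numerator   = 0.0755 − (0.0007)·1.721459 − (-0.1212/3.0610)·1.401222 = 0.129776
denominator = 1 − 1.721459 = -0.721459
p = 0.129776 / -0.721459 = -0.1799

p = -0.1799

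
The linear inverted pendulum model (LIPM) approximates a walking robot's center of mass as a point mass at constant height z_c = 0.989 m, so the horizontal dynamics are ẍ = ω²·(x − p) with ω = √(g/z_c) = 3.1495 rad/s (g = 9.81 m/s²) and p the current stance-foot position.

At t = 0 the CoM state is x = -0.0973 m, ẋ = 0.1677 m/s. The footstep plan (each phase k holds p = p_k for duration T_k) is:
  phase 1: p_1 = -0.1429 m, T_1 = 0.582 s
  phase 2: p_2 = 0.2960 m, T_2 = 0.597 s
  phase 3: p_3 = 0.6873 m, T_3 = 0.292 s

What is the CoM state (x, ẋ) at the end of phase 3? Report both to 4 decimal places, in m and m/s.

phase 1: p=-0.1429, T=0.582, ωT=1.833009, cosh=3.206302, sinh=3.046371; start (x,ẋ)=(-0.097300, 0.167700) → end (x,ẋ)=(0.165516, 0.975208)
phase 2: p=0.2960, T=0.597, ωT=1.880251, cosh=3.353853, sinh=3.201301; start (x,ẋ)=(0.165516, 0.975208) → end (x,ẋ)=(0.849624, 1.955100)
phase 3: p=0.6873, T=0.292, ωT=0.919654, cosh=1.453540, sinh=1.054883; start (x,ẋ)=(0.849624, 1.955100) → end (x,ẋ)=(1.578079, 3.381113)

x = 1.5781, ẋ = 3.3811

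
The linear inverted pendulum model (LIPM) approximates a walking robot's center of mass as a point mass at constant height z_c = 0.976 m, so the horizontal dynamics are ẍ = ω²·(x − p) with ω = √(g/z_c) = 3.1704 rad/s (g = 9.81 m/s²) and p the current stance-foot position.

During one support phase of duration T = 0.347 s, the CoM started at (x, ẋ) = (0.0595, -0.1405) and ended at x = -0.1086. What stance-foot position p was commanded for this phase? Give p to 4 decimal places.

ωT = 3.1704·0.347 = 1.100129; cosh(ωT) = 1.668691, sinh(ωT) = 1.335862
x(T) = p + (x₀−p)·cosh(ωT) + (ẋ₀/ω)·sinh(ωT) ⇒ p·(1 − cosh) = x(T) − x₀·cosh − (ẋ₀/ω)·sinh
numerator   = -0.1086 − (0.0595)·1.668691 − (-0.1405/3.1704)·1.335862 = -0.148687
denominator = 1 − 1.668691 = -0.668691
p = -0.148687 / -0.668691 = 0.2224

p = 0.2224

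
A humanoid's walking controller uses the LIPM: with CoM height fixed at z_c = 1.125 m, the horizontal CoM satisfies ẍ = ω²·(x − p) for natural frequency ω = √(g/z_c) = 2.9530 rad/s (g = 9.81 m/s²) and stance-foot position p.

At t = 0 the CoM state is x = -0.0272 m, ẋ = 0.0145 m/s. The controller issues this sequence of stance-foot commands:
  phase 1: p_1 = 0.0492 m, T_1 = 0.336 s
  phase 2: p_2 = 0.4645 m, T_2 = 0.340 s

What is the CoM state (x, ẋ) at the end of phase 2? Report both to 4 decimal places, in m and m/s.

x = -0.4470, ẋ = -2.2096

phase 1: p=0.0492, T=0.336, ωT=0.992208, cosh=1.533970, sinh=1.163213; start (x,ẋ)=(-0.027200, 0.014500) → end (x,ẋ)=(-0.062284, -0.240189)
phase 2: p=0.4645, T=0.340, ωT=1.004020, cosh=1.547817, sinh=1.181414; start (x,ẋ)=(-0.062284, -0.240189) → end (x,ẋ)=(-0.446958, -2.209567)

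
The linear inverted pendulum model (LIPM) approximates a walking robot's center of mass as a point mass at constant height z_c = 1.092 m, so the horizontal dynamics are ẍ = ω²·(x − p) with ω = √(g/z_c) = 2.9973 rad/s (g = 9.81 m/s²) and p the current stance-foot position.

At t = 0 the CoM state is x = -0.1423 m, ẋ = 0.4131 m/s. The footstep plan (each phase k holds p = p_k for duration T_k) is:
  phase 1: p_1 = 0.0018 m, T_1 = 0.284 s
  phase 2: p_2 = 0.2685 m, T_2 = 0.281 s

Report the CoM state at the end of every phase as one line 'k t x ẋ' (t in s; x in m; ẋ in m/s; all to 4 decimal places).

phase 1: p=0.0018, T=0.284, ωT=0.851233, cosh=1.384711, sinh=0.957823; start (x,ẋ)=(-0.142300, 0.413100) → end (x,ẋ)=(-0.065726, 0.158330)
phase 2: p=0.2685, T=0.281, ωT=0.842241, cosh=1.376154, sinh=0.945410; start (x,ẋ)=(-0.065726, 0.158330) → end (x,ẋ)=(-0.141506, -0.729202)

1 0.2840 -0.0657 0.1583
2 0.5650 -0.1415 -0.7292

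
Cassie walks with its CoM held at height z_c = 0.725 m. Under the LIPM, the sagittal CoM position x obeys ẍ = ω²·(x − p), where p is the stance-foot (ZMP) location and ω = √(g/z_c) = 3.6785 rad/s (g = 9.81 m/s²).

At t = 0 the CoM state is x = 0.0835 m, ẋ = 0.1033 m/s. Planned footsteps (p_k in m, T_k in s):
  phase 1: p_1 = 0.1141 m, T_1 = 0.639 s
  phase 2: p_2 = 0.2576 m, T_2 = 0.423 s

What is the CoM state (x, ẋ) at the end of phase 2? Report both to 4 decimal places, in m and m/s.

phase 1: p=0.1141, T=0.639, ωT=2.350561, cosh=5.293387, sinh=5.198072; start (x,ẋ)=(0.083500, 0.103300) → end (x,ẋ)=(0.098095, -0.038299)
phase 2: p=0.2576, T=0.423, ωT=1.556005, cosh=2.475414, sinh=2.264436; start (x,ẋ)=(0.098095, -0.038299) → end (x,ẋ)=(-0.160817, -1.423438)

x = -0.1608, ẋ = -1.4234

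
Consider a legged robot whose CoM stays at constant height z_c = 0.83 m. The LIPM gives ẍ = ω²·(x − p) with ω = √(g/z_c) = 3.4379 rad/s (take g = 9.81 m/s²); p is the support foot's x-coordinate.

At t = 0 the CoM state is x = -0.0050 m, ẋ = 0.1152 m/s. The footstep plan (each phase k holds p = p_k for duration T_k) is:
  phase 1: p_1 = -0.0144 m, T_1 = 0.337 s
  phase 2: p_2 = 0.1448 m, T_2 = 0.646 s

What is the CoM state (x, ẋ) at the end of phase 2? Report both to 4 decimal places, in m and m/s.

phase 1: p=-0.0144, T=0.337, ωT=1.158572, cosh=1.749658, sinh=1.435724; start (x,ẋ)=(-0.005000, 0.115200) → end (x,ẋ)=(0.050156, 0.247958)
phase 2: p=0.1448, T=0.646, ωT=2.220883, cosh=4.661991, sinh=4.553478; start (x,ẋ)=(0.050156, 0.247958) → end (x,ẋ)=(0.031990, -0.325614)

x = 0.0320, ẋ = -0.3256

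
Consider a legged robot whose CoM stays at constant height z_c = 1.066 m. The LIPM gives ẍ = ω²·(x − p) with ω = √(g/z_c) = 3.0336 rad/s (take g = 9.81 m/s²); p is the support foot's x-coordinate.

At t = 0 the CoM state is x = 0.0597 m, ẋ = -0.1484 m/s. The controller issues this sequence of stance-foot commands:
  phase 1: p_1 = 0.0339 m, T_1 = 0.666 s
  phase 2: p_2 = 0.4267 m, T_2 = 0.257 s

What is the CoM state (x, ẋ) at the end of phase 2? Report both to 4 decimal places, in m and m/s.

x = -0.2795, ẋ = -1.6096

phase 1: p=0.0339, T=0.666, ωT=2.020378, cosh=3.836889, sinh=3.704283; start (x,ẋ)=(0.059700, -0.148400) → end (x,ẋ)=(-0.048317, -0.279472)
phase 2: p=0.4267, T=0.257, ωT=0.779635, cosh=1.319625, sinh=0.861052; start (x,ẋ)=(-0.048317, -0.279472) → end (x,ẋ)=(-0.279469, -1.609584)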